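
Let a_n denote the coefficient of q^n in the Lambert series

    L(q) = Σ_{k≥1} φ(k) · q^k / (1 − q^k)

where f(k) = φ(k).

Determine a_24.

q^24  k|24↦φ(k): 1:1 2:1 3:2 4:2 6:2 8:4 12:4 24:8  a_24=24

a_24 = 24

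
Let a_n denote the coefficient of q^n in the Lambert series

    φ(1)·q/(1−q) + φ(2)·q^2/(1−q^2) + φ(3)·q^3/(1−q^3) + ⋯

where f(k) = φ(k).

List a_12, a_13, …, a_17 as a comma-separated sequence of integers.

n=12: 1·12 2·6 3·4 4·3 6·2 12·1  φ→[1+1+2+2+2+4]=12
n=13: 1·13 13·1  φ→[1+12]=13
q^14  k|14↦φ(k): 14:6 7:6 2:1 1:1  a_14=14
n=15: 1·15 3·5 5·3 15·1  φ→[1+2+4+8]=15
[q^16] φ(16)=8,φ(8)=4,φ(4)=2,φ(2)=1,φ(1)=1 ⇒ 16
n=17: 17·1 1·17  φ→[16+1]=17

12, 13, 14, 15, 16, 17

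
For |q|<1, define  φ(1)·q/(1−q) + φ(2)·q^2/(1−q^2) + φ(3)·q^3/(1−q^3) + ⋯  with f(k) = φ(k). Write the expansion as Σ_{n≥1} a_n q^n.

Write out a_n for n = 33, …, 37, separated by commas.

q^33  k|33↦φ(k): 1:1 3:2 11:10 33:20  a_33=33
q^34  k|34↦φ(k): 1:1 2:1 17:16 34:16  a_34=34
q^35  k|35↦φ(k): 1:1 5:4 7:6 35:24  a_35=35
q^36  k|36↦φ(k): 1:1 2:1 3:2 4:2 6:2 9:6 12:4 18:6 36:12  a_36=36
n=37: 37·1 1·37  φ→[36+1]=37

33, 34, 35, 36, 37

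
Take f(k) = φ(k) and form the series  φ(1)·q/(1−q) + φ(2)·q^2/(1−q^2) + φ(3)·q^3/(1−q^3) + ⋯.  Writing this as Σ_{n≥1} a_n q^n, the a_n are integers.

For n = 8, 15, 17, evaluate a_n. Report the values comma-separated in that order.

[q^8] φ(8)=4,φ(4)=2,φ(2)=1,φ(1)=1 ⇒ 8
n=15: 15·1 5·3 3·5 1·15  φ→[8+4+2+1]=15
[q^17] φ(17)=16,φ(1)=1 ⇒ 17

8, 15, 17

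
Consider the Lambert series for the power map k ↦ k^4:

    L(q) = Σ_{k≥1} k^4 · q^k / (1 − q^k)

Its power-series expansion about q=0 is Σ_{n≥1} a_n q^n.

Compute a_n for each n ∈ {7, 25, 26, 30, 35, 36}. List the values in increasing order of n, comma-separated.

2402, 391251, 485554, 872644, 1503652, 1813539

q^7  k|7↦f(k): 1:1 7:2401  a_7=2402
q^25  k|25↦f(k): 25:390625 5:625 1:1  a_25=391251
q^26  k|26↦f(k): 1:1 2:16 13:28561 26:456976  a_26=485554
q^30  k|30↦f(k): 30:810000 15:50625 10:10000 6:1296 5:625 3:81 2:16 1:1  a_30=872644
q^35  k|35↦f(k): 35:1500625 7:2401 5:625 1:1  a_35=1503652
n=36: 36·1 18·2 12·3 9·4 6·6 4·9 3·12 2·18 1·36  f→[1679616+104976+20736+6561+1296+256+81+16+1]=1813539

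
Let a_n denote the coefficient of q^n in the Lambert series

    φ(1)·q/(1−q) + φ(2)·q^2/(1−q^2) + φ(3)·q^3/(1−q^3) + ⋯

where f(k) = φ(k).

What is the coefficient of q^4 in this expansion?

[q^4] φ(4)=2,φ(2)=1,φ(1)=1 ⇒ 4

a_4 = 4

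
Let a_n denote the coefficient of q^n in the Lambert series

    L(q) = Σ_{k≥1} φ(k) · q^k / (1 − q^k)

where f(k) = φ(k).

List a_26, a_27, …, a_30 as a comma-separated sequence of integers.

n=26: 26·1 13·2 2·13 1·26  φ→[12+12+1+1]=26
[q^27] φ(27)=18,φ(9)=6,φ(3)=2,φ(1)=1 ⇒ 27
d|28:{1,2,4,7,14,28}  Σφ=1+1+2+6+6+12=28
n=29: 1·29 29·1  φ→[1+28]=29
[q^30] φ(1)=1,φ(2)=1,φ(3)=2,φ(5)=4,φ(6)=2,φ(10)=4,φ(15)=8,φ(30)=8 ⇒ 30

26, 27, 28, 29, 30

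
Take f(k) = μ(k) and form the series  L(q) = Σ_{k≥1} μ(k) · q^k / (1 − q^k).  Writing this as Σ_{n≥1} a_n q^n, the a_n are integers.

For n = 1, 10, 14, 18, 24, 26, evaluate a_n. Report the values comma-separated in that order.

1, 0, 0, 0, 0, 0

d|1:{1}  Σμ=1=1
n=10: 1·10 2·5 5·2 10·1  μ→[1+(-1)+(-1)+1]=0
d|14:{1,2,7,14}  Σμ=1+(-1)+(-1)+1=0
n=18: 1·18 2·9 3·6 6·3 9·2 18·1  μ→[1+(-1)+(-1)+1+0+0]=0
q^24  k|24↦μ(k): 24:0 12:0 8:0 6:1 4:0 3:-1 2:-1 1:1  a_24=0
d|26:{26,13,2,1}  Σμ=1+(-1)+(-1)+1=0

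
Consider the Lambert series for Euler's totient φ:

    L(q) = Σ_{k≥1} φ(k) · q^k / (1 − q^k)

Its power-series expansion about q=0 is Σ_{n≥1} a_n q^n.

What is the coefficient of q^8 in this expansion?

[q^8] φ(8)=4,φ(4)=2,φ(2)=1,φ(1)=1 ⇒ 8

a_8 = 8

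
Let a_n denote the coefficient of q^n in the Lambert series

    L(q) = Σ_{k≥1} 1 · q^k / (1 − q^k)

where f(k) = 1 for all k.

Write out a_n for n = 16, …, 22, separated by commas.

[q^16] f(1)=1,f(2)=1,f(4)=1,f(8)=1,f(16)=1 ⇒ 5
d|17:{1,17}  Σf=1+1=2
n=18: 1·18 2·9 3·6 6·3 9·2 18·1  f→[1+1+1+1+1+1]=6
[q^19] f(1)=1,f(19)=1 ⇒ 2
q^20  k|20↦f(k): 20:1 10:1 5:1 4:1 2:1 1:1  a_20=6
d|21:{1,3,7,21}  Σf=1+1+1+1=4
n=22: 1·22 2·11 11·2 22·1  f→[1+1+1+1]=4

5, 2, 6, 2, 6, 4, 4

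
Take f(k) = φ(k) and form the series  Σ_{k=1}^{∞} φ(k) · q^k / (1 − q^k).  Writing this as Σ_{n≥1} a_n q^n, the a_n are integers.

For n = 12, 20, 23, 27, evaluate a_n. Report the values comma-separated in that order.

[q^12] φ(1)=1,φ(2)=1,φ(3)=2,φ(4)=2,φ(6)=2,φ(12)=4 ⇒ 12
d|20:{20,10,5,4,2,1}  Σφ=8+4+4+2+1+1=20
q^23  k|23↦φ(k): 23:22 1:1  a_23=23
n=27: 1·27 3·9 9·3 27·1  φ→[1+2+6+18]=27

12, 20, 23, 27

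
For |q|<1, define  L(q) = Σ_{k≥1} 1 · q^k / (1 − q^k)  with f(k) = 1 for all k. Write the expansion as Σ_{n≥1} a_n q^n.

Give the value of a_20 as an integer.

a_20 = 6

n=20: 20·1 10·2 5·4 4·5 2·10 1·20  f→[1+1+1+1+1+1]=6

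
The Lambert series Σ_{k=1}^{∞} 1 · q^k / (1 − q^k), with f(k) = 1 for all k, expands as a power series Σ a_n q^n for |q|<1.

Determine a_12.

a_12 = 6

q^12  k|12↦f(k): 1:1 2:1 3:1 4:1 6:1 12:1  a_12=6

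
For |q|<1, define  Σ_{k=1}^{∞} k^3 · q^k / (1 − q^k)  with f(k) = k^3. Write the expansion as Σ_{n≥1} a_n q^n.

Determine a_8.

a_8 = 585

[q^8] f(1)=1,f(2)=8,f(4)=64,f(8)=512 ⇒ 585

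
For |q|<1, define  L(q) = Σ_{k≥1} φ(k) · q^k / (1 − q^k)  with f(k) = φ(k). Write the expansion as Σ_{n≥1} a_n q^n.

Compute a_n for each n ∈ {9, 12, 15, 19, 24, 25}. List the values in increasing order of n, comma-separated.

d|9:{1,3,9}  Σφ=1+2+6=9
n=12: 12·1 6·2 4·3 3·4 2·6 1·12  φ→[4+2+2+2+1+1]=12
q^15  k|15↦φ(k): 1:1 3:2 5:4 15:8  a_15=15
q^19  k|19↦φ(k): 1:1 19:18  a_19=19
n=24: 1·24 2·12 3·8 4·6 6·4 8·3 12·2 24·1  φ→[1+1+2+2+2+4+4+8]=24
[q^25] φ(25)=20,φ(5)=4,φ(1)=1 ⇒ 25

9, 12, 15, 19, 24, 25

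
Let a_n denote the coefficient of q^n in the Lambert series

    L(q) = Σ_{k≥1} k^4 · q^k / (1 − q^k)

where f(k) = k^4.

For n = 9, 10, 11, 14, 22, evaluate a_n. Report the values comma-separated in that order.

[q^9] f(9)=6561,f(3)=81,f(1)=1 ⇒ 6643
[q^10] f(1)=1,f(2)=16,f(5)=625,f(10)=10000 ⇒ 10642
q^11  k|11↦f(k): 1:1 11:14641  a_11=14642
q^14  k|14↦f(k): 14:38416 7:2401 2:16 1:1  a_14=40834
d|22:{1,2,11,22}  Σf=1+16+14641+234256=248914

6643, 10642, 14642, 40834, 248914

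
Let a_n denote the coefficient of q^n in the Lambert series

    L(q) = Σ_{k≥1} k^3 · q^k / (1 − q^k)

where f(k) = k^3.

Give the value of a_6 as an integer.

a_6 = 252

[q^6] f(1)=1,f(2)=8,f(3)=27,f(6)=216 ⇒ 252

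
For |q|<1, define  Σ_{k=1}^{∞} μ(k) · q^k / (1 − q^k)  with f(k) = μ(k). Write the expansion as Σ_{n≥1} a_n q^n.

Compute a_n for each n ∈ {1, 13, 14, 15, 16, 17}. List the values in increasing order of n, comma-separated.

q^1  k|1↦μ(k): 1:1  a_1=1
n=13: 1·13 13·1  μ→[1+(-1)]=0
q^14  k|14↦μ(k): 1:1 2:-1 7:-1 14:1  a_14=0
q^15  k|15↦μ(k): 1:1 3:-1 5:-1 15:1  a_15=0
[q^16] μ(16)=0,μ(8)=0,μ(4)=0,μ(2)=-1,μ(1)=1 ⇒ 0
[q^17] μ(17)=-1,μ(1)=1 ⇒ 0

1, 0, 0, 0, 0, 0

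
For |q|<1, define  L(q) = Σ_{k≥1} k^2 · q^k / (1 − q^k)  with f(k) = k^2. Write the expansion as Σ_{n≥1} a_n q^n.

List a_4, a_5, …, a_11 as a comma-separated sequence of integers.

[q^4] f(4)=16,f(2)=4,f(1)=1 ⇒ 21
n=5: 1·5 5·1  f→[1+25]=26
d|6:{6,3,2,1}  Σf=36+9+4+1=50
d|7:{1,7}  Σf=1+49=50
q^8  k|8↦f(k): 8:64 4:16 2:4 1:1  a_8=85
[q^9] f(9)=81,f(3)=9,f(1)=1 ⇒ 91
n=10: 1·10 2·5 5·2 10·1  f→[1+4+25+100]=130
q^11  k|11↦f(k): 11:121 1:1  a_11=122

21, 26, 50, 50, 85, 91, 130, 122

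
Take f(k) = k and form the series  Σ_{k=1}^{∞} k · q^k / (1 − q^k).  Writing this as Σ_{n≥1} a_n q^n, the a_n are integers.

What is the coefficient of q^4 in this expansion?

q^4  k|4↦f(k): 1:1 2:2 4:4  a_4=7

a_4 = 7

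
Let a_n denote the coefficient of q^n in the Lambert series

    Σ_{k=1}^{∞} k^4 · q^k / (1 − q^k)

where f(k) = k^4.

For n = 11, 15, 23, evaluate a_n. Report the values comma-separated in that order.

14642, 51332, 279842

q^11  k|11↦f(k): 11:14641 1:1  a_11=14642
d|15:{15,5,3,1}  Σf=50625+625+81+1=51332
q^23  k|23↦f(k): 23:279841 1:1  a_23=279842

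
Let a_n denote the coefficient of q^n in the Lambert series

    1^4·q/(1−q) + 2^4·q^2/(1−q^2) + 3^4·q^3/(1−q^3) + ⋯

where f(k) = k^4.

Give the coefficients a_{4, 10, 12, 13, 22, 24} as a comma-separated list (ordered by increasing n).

273, 10642, 22386, 28562, 248914, 358258

n=4: 4·1 2·2 1·4  f→[256+16+1]=273
d|10:{10,5,2,1}  Σf=10000+625+16+1=10642
q^12  k|12↦f(k): 1:1 2:16 3:81 4:256 6:1296 12:20736  a_12=22386
q^13  k|13↦f(k): 13:28561 1:1  a_13=28562
q^22  k|22↦f(k): 1:1 2:16 11:14641 22:234256  a_22=248914
n=24: 24·1 12·2 8·3 6·4 4·6 3·8 2·12 1·24  f→[331776+20736+4096+1296+256+81+16+1]=358258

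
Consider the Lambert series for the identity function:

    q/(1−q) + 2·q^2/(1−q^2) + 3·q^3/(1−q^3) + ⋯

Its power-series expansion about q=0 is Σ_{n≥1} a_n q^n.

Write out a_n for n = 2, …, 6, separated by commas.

d|2:{1,2}  Σf=1+2=3
q^3  k|3↦f(k): 3:3 1:1  a_3=4
n=4: 4·1 2·2 1·4  f→[4+2+1]=7
q^5  k|5↦f(k): 1:1 5:5  a_5=6
q^6  k|6↦f(k): 6:6 3:3 2:2 1:1  a_6=12

3, 4, 7, 6, 12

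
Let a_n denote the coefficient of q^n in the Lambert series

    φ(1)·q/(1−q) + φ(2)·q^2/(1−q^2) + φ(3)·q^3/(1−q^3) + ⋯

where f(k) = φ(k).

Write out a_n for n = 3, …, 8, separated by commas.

q^3  k|3↦φ(k): 1:1 3:2  a_3=3
d|4:{1,2,4}  Σφ=1+1+2=4
q^5  k|5↦φ(k): 5:4 1:1  a_5=5
n=6: 1·6 2·3 3·2 6·1  φ→[1+1+2+2]=6
n=7: 1·7 7·1  φ→[1+6]=7
[q^8] φ(8)=4,φ(4)=2,φ(2)=1,φ(1)=1 ⇒ 8

3, 4, 5, 6, 7, 8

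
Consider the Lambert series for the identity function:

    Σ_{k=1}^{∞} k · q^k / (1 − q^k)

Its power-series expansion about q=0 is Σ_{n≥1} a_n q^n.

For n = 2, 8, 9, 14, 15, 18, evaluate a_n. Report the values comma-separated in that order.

3, 15, 13, 24, 24, 39

[q^2] f(1)=1,f(2)=2 ⇒ 3
d|8:{1,2,4,8}  Σf=1+2+4+8=15
q^9  k|9↦f(k): 9:9 3:3 1:1  a_9=13
q^14  k|14↦f(k): 14:14 7:7 2:2 1:1  a_14=24
n=15: 15·1 5·3 3·5 1·15  f→[15+5+3+1]=24
q^18  k|18↦f(k): 18:18 9:9 6:6 3:3 2:2 1:1  a_18=39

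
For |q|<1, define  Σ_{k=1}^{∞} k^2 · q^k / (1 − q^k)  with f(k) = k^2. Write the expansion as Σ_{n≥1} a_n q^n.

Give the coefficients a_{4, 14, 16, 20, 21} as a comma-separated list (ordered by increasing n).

21, 250, 341, 546, 500

q^4  k|4↦f(k): 4:16 2:4 1:1  a_4=21
[q^14] f(14)=196,f(7)=49,f(2)=4,f(1)=1 ⇒ 250
n=16: 1·16 2·8 4·4 8·2 16·1  f→[1+4+16+64+256]=341
q^20  k|20↦f(k): 1:1 2:4 4:16 5:25 10:100 20:400  a_20=546
n=21: 1·21 3·7 7·3 21·1  f→[1+9+49+441]=500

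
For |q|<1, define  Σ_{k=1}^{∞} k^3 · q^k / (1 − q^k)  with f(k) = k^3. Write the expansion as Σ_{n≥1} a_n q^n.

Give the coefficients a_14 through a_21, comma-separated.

n=14: 1·14 2·7 7·2 14·1  f→[1+8+343+2744]=3096
[q^15] f(1)=1,f(3)=27,f(5)=125,f(15)=3375 ⇒ 3528
d|16:{16,8,4,2,1}  Σf=4096+512+64+8+1=4681
n=17: 1·17 17·1  f→[1+4913]=4914
d|18:{18,9,6,3,2,1}  Σf=5832+729+216+27+8+1=6813
d|19:{19,1}  Σf=6859+1=6860
[q^20] f(1)=1,f(2)=8,f(4)=64,f(5)=125,f(10)=1000,f(20)=8000 ⇒ 9198
[q^21] f(21)=9261,f(7)=343,f(3)=27,f(1)=1 ⇒ 9632

3096, 3528, 4681, 4914, 6813, 6860, 9198, 9632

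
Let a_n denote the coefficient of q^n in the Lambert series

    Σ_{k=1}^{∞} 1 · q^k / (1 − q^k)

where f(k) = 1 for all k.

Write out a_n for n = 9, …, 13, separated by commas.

[q^9] f(9)=1,f(3)=1,f(1)=1 ⇒ 3
[q^10] f(1)=1,f(2)=1,f(5)=1,f(10)=1 ⇒ 4
n=11: 11·1 1·11  f→[1+1]=2
q^12  k|12↦f(k): 1:1 2:1 3:1 4:1 6:1 12:1  a_12=6
n=13: 1·13 13·1  f→[1+1]=2

3, 4, 2, 6, 2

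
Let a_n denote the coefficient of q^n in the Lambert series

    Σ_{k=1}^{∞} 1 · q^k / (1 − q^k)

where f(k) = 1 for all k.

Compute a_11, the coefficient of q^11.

n=11: 11·1 1·11  f→[1+1]=2

a_11 = 2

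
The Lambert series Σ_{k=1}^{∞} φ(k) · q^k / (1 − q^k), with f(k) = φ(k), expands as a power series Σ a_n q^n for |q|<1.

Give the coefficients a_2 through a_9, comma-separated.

q^2  k|2↦φ(k): 2:1 1:1  a_2=2
n=3: 3·1 1·3  φ→[2+1]=3
d|4:{1,2,4}  Σφ=1+1+2=4
q^5  k|5↦φ(k): 1:1 5:4  a_5=5
[q^6] φ(6)=2,φ(3)=2,φ(2)=1,φ(1)=1 ⇒ 6
q^7  k|7↦φ(k): 7:6 1:1  a_7=7
d|8:{8,4,2,1}  Σφ=4+2+1+1=8
q^9  k|9↦φ(k): 1:1 3:2 9:6  a_9=9

2, 3, 4, 5, 6, 7, 8, 9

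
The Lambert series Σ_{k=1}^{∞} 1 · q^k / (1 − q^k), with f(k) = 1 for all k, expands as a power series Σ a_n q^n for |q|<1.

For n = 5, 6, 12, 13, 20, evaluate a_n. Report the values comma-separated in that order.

q^5  k|5↦f(k): 1:1 5:1  a_5=2
[q^6] f(1)=1,f(2)=1,f(3)=1,f(6)=1 ⇒ 4
n=12: 12·1 6·2 4·3 3·4 2·6 1·12  f→[1+1+1+1+1+1]=6
d|13:{1,13}  Σf=1+1=2
[q^20] f(1)=1,f(2)=1,f(4)=1,f(5)=1,f(10)=1,f(20)=1 ⇒ 6

2, 4, 6, 2, 6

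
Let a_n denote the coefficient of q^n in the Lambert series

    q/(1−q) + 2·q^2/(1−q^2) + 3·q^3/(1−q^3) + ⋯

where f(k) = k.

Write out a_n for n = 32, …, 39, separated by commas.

63, 48, 54, 48, 91, 38, 60, 56

d|32:{1,2,4,8,16,32}  Σf=1+2+4+8+16+32=63
d|33:{1,3,11,33}  Σf=1+3+11+33=48
n=34: 34·1 17·2 2·17 1·34  f→[34+17+2+1]=54
d|35:{35,7,5,1}  Σf=35+7+5+1=48
n=36: 36·1 18·2 12·3 9·4 6·6 4·9 3·12 2·18 1·36  f→[36+18+12+9+6+4+3+2+1]=91
d|37:{37,1}  Σf=37+1=38
q^38  k|38↦f(k): 1:1 2:2 19:19 38:38  a_38=60
d|39:{39,13,3,1}  Σf=39+13+3+1=56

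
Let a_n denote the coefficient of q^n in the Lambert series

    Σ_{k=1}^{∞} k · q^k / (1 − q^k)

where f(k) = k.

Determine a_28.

a_28 = 56

n=28: 1·28 2·14 4·7 7·4 14·2 28·1  f→[1+2+4+7+14+28]=56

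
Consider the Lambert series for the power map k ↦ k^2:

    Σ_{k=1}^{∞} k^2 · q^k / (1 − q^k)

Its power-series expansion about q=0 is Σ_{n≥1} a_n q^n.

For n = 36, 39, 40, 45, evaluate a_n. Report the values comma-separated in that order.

n=36: 36·1 18·2 12·3 9·4 6·6 4·9 3·12 2·18 1·36  f→[1296+324+144+81+36+16+9+4+1]=1911
n=39: 39·1 13·3 3·13 1·39  f→[1521+169+9+1]=1700
[q^40] f(1)=1,f(2)=4,f(4)=16,f(5)=25,f(8)=64,f(10)=100,f(20)=400,f(40)=1600 ⇒ 2210
d|45:{1,3,5,9,15,45}  Σf=1+9+25+81+225+2025=2366

1911, 1700, 2210, 2366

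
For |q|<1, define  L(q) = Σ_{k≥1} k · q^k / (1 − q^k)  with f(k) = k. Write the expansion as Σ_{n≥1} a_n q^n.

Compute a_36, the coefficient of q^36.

[q^36] f(36)=36,f(18)=18,f(12)=12,f(9)=9,f(6)=6,f(4)=4,f(3)=3,f(2)=2,f(1)=1 ⇒ 91

a_36 = 91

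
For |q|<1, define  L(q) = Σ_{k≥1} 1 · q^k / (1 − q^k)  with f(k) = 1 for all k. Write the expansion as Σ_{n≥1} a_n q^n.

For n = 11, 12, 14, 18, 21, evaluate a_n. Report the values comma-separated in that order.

2, 6, 4, 6, 4

[q^11] f(11)=1,f(1)=1 ⇒ 2
q^12  k|12↦f(k): 12:1 6:1 4:1 3:1 2:1 1:1  a_12=6
[q^14] f(1)=1,f(2)=1,f(7)=1,f(14)=1 ⇒ 4
n=18: 1·18 2·9 3·6 6·3 9·2 18·1  f→[1+1+1+1+1+1]=6
[q^21] f(1)=1,f(3)=1,f(7)=1,f(21)=1 ⇒ 4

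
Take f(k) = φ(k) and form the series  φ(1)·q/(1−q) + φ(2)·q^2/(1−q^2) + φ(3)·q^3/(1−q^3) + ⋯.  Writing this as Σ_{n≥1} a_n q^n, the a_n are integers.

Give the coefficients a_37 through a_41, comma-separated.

[q^37] φ(1)=1,φ(37)=36 ⇒ 37
d|38:{1,2,19,38}  Σφ=1+1+18+18=38
d|39:{39,13,3,1}  Σφ=24+12+2+1=39
q^40  k|40↦φ(k): 40:16 20:8 10:4 8:4 5:4 4:2 2:1 1:1  a_40=40
n=41: 1·41 41·1  φ→[1+40]=41

37, 38, 39, 40, 41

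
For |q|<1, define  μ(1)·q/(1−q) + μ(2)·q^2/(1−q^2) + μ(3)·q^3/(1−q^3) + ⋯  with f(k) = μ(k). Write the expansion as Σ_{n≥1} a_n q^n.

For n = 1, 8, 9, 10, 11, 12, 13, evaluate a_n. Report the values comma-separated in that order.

n=1: 1·1  μ→[1]=1
n=8: 8·1 4·2 2·4 1·8  μ→[0+0+(-1)+1]=0
q^9  k|9↦μ(k): 1:1 3:-1 9:0  a_9=0
n=10: 10·1 5·2 2·5 1·10  μ→[1+(-1)+(-1)+1]=0
q^11  k|11↦μ(k): 11:-1 1:1  a_11=0
[q^12] μ(1)=1,μ(2)=-1,μ(3)=-1,μ(4)=0,μ(6)=1,μ(12)=0 ⇒ 0
n=13: 1·13 13·1  μ→[1+(-1)]=0

1, 0, 0, 0, 0, 0, 0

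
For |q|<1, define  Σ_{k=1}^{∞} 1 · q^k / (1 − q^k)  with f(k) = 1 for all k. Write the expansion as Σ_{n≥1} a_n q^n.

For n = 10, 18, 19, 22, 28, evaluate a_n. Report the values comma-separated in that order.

[q^10] f(1)=1,f(2)=1,f(5)=1,f(10)=1 ⇒ 4
q^18  k|18↦f(k): 18:1 9:1 6:1 3:1 2:1 1:1  a_18=6
q^19  k|19↦f(k): 19:1 1:1  a_19=2
n=22: 1·22 2·11 11·2 22·1  f→[1+1+1+1]=4
n=28: 1·28 2·14 4·7 7·4 14·2 28·1  f→[1+1+1+1+1+1]=6

4, 6, 2, 4, 6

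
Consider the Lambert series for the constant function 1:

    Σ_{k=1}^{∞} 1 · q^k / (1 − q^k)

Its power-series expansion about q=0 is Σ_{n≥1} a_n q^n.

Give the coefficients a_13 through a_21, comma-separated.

d|13:{1,13}  Σf=1+1=2
n=14: 1·14 2·7 7·2 14·1  f→[1+1+1+1]=4
q^15  k|15↦f(k): 1:1 3:1 5:1 15:1  a_15=4
d|16:{1,2,4,8,16}  Σf=1+1+1+1+1=5
[q^17] f(17)=1,f(1)=1 ⇒ 2
n=18: 1·18 2·9 3·6 6·3 9·2 18·1  f→[1+1+1+1+1+1]=6
q^19  k|19↦f(k): 19:1 1:1  a_19=2
q^20  k|20↦f(k): 1:1 2:1 4:1 5:1 10:1 20:1  a_20=6
d|21:{1,3,7,21}  Σf=1+1+1+1=4

2, 4, 4, 5, 2, 6, 2, 6, 4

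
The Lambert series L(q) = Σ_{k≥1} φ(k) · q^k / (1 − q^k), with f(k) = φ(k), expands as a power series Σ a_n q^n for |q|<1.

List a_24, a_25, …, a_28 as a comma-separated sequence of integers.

n=24: 24·1 12·2 8·3 6·4 4·6 3·8 2·12 1·24  φ→[8+4+4+2+2+2+1+1]=24
n=25: 1·25 5·5 25·1  φ→[1+4+20]=25
d|26:{26,13,2,1}  Σφ=12+12+1+1=26
q^27  k|27↦φ(k): 27:18 9:6 3:2 1:1  a_27=27
n=28: 28·1 14·2 7·4 4·7 2·14 1·28  φ→[12+6+6+2+1+1]=28

24, 25, 26, 27, 28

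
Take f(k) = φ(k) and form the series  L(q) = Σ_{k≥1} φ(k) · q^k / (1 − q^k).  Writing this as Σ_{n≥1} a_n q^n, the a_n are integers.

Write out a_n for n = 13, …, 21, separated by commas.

n=13: 13·1 1·13  φ→[12+1]=13
q^14  k|14↦φ(k): 14:6 7:6 2:1 1:1  a_14=14
[q^15] φ(15)=8,φ(5)=4,φ(3)=2,φ(1)=1 ⇒ 15
[q^16] φ(16)=8,φ(8)=4,φ(4)=2,φ(2)=1,φ(1)=1 ⇒ 16
q^17  k|17↦φ(k): 1:1 17:16  a_17=17
q^18  k|18↦φ(k): 18:6 9:6 6:2 3:2 2:1 1:1  a_18=18
[q^19] φ(19)=18,φ(1)=1 ⇒ 19
d|20:{1,2,4,5,10,20}  Σφ=1+1+2+4+4+8=20
[q^21] φ(1)=1,φ(3)=2,φ(7)=6,φ(21)=12 ⇒ 21

13, 14, 15, 16, 17, 18, 19, 20, 21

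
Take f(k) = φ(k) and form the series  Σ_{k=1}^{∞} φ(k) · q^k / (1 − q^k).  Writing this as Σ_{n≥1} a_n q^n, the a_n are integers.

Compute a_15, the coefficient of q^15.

n=15: 15·1 5·3 3·5 1·15  φ→[8+4+2+1]=15

a_15 = 15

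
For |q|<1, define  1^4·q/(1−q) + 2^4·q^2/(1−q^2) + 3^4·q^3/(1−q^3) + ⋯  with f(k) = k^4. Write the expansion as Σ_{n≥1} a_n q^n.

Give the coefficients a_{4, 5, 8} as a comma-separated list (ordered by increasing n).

q^4  k|4↦f(k): 1:1 2:16 4:256  a_4=273
n=5: 5·1 1·5  f→[625+1]=626
q^8  k|8↦f(k): 1:1 2:16 4:256 8:4096  a_8=4369

273, 626, 4369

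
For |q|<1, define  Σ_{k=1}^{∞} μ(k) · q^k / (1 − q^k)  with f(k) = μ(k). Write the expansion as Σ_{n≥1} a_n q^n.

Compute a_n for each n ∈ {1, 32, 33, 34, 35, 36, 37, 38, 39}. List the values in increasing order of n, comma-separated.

1, 0, 0, 0, 0, 0, 0, 0, 0

n=1: 1·1  μ→[1]=1
d|32:{32,16,8,4,2,1}  Σμ=0+0+0+0+(-1)+1=0
[q^33] μ(1)=1,μ(3)=-1,μ(11)=-1,μ(33)=1 ⇒ 0
d|34:{34,17,2,1}  Σμ=1+(-1)+(-1)+1=0
[q^35] μ(35)=1,μ(7)=-1,μ(5)=-1,μ(1)=1 ⇒ 0
n=36: 36·1 18·2 12·3 9·4 6·6 4·9 3·12 2·18 1·36  μ→[0+0+0+0+1+0+(-1)+(-1)+1]=0
d|37:{37,1}  Σμ=(-1)+1=0
n=38: 38·1 19·2 2·19 1·38  μ→[1+(-1)+(-1)+1]=0
[q^39] μ(39)=1,μ(13)=-1,μ(3)=-1,μ(1)=1 ⇒ 0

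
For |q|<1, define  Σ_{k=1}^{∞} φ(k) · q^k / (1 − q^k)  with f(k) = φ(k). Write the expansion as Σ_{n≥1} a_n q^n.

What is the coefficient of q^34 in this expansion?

q^34  k|34↦φ(k): 34:16 17:16 2:1 1:1  a_34=34

a_34 = 34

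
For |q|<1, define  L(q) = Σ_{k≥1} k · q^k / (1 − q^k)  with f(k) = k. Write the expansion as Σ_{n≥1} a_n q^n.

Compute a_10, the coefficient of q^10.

a_10 = 18

n=10: 1·10 2·5 5·2 10·1  f→[1+2+5+10]=18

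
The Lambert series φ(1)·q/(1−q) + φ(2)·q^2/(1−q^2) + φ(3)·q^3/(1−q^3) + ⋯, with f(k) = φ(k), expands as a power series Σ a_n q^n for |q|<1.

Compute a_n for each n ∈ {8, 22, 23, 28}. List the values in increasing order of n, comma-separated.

n=8: 8·1 4·2 2·4 1·8  φ→[4+2+1+1]=8
n=22: 1·22 2·11 11·2 22·1  φ→[1+1+10+10]=22
n=23: 1·23 23·1  φ→[1+22]=23
d|28:{28,14,7,4,2,1}  Σφ=12+6+6+2+1+1=28

8, 22, 23, 28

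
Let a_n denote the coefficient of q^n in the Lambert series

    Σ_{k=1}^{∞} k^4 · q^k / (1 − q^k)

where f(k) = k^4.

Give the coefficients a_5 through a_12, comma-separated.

d|5:{1,5}  Σf=1+625=626
n=6: 6·1 3·2 2·3 1·6  f→[1296+81+16+1]=1394
q^7  k|7↦f(k): 1:1 7:2401  a_7=2402
q^8  k|8↦f(k): 8:4096 4:256 2:16 1:1  a_8=4369
n=9: 9·1 3·3 1·9  f→[6561+81+1]=6643
n=10: 1·10 2·5 5·2 10·1  f→[1+16+625+10000]=10642
[q^11] f(11)=14641,f(1)=1 ⇒ 14642
d|12:{12,6,4,3,2,1}  Σf=20736+1296+256+81+16+1=22386

626, 1394, 2402, 4369, 6643, 10642, 14642, 22386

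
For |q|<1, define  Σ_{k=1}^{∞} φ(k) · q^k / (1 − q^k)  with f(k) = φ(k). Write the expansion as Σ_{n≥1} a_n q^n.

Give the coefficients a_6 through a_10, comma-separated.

q^6  k|6↦φ(k): 6:2 3:2 2:1 1:1  a_6=6
q^7  k|7↦φ(k): 1:1 7:6  a_7=7
d|8:{1,2,4,8}  Σφ=1+1+2+4=8
[q^9] φ(1)=1,φ(3)=2,φ(9)=6 ⇒ 9
d|10:{1,2,5,10}  Σφ=1+1+4+4=10

6, 7, 8, 9, 10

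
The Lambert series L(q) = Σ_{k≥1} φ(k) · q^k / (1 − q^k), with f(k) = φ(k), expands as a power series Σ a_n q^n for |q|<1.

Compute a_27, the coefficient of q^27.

[q^27] φ(1)=1,φ(3)=2,φ(9)=6,φ(27)=18 ⇒ 27

a_27 = 27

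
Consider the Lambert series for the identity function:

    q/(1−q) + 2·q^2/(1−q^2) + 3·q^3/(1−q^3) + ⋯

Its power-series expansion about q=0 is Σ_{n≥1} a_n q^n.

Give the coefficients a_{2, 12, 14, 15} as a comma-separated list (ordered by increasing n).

n=2: 1·2 2·1  f→[1+2]=3
[q^12] f(1)=1,f(2)=2,f(3)=3,f(4)=4,f(6)=6,f(12)=12 ⇒ 28
q^14  k|14↦f(k): 14:14 7:7 2:2 1:1  a_14=24
[q^15] f(15)=15,f(5)=5,f(3)=3,f(1)=1 ⇒ 24

3, 28, 24, 24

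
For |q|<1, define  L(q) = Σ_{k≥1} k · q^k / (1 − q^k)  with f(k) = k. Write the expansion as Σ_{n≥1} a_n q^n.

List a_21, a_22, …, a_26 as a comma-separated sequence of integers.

q^21  k|21↦f(k): 21:21 7:7 3:3 1:1  a_21=32
d|22:{22,11,2,1}  Σf=22+11+2+1=36
[q^23] f(1)=1,f(23)=23 ⇒ 24
[q^24] f(24)=24,f(12)=12,f(8)=8,f(6)=6,f(4)=4,f(3)=3,f(2)=2,f(1)=1 ⇒ 60
n=25: 1·25 5·5 25·1  f→[1+5+25]=31
q^26  k|26↦f(k): 1:1 2:2 13:13 26:26  a_26=42

32, 36, 24, 60, 31, 42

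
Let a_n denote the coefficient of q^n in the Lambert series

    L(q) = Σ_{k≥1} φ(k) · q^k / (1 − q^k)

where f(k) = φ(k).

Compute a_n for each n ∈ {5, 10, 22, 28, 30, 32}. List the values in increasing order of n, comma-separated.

d|5:{5,1}  Σφ=4+1=5
q^10  k|10↦φ(k): 1:1 2:1 5:4 10:4  a_10=10
d|22:{22,11,2,1}  Σφ=10+10+1+1=22
[q^28] φ(1)=1,φ(2)=1,φ(4)=2,φ(7)=6,φ(14)=6,φ(28)=12 ⇒ 28
n=30: 1·30 2·15 3·10 5·6 6·5 10·3 15·2 30·1  φ→[1+1+2+4+2+4+8+8]=30
n=32: 1·32 2·16 4·8 8·4 16·2 32·1  φ→[1+1+2+4+8+16]=32

5, 10, 22, 28, 30, 32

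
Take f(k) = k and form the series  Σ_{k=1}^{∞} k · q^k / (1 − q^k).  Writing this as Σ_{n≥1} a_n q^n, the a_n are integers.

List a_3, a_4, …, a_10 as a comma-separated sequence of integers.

4, 7, 6, 12, 8, 15, 13, 18

n=3: 1·3 3·1  f→[1+3]=4
[q^4] f(1)=1,f(2)=2,f(4)=4 ⇒ 7
[q^5] f(1)=1,f(5)=5 ⇒ 6
n=6: 1·6 2·3 3·2 6·1  f→[1+2+3+6]=12
d|7:{1,7}  Σf=1+7=8
[q^8] f(1)=1,f(2)=2,f(4)=4,f(8)=8 ⇒ 15
[q^9] f(9)=9,f(3)=3,f(1)=1 ⇒ 13
[q^10] f(1)=1,f(2)=2,f(5)=5,f(10)=10 ⇒ 18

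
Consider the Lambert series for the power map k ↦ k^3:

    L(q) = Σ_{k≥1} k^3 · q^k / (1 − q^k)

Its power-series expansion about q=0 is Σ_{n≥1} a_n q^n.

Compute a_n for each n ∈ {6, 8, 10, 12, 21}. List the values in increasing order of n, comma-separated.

[q^6] f(6)=216,f(3)=27,f(2)=8,f(1)=1 ⇒ 252
d|8:{1,2,4,8}  Σf=1+8+64+512=585
q^10  k|10↦f(k): 10:1000 5:125 2:8 1:1  a_10=1134
d|12:{12,6,4,3,2,1}  Σf=1728+216+64+27+8+1=2044
n=21: 1·21 3·7 7·3 21·1  f→[1+27+343+9261]=9632

252, 585, 1134, 2044, 9632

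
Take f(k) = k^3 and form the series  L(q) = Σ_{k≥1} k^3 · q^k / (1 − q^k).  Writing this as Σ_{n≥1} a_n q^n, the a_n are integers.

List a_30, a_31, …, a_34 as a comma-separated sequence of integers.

31752, 29792, 37449, 37296, 44226

d|30:{1,2,3,5,6,10,15,30}  Σf=1+8+27+125+216+1000+3375+27000=31752
q^31  k|31↦f(k): 31:29791 1:1  a_31=29792
[q^32] f(32)=32768,f(16)=4096,f(8)=512,f(4)=64,f(2)=8,f(1)=1 ⇒ 37449
[q^33] f(1)=1,f(3)=27,f(11)=1331,f(33)=35937 ⇒ 37296
d|34:{34,17,2,1}  Σf=39304+4913+8+1=44226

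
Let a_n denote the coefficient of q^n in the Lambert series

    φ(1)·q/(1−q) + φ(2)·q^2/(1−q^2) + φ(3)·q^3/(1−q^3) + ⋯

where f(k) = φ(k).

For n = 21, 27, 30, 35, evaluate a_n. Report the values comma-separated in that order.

q^21  k|21↦φ(k): 1:1 3:2 7:6 21:12  a_21=21
[q^27] φ(27)=18,φ(9)=6,φ(3)=2,φ(1)=1 ⇒ 27
q^30  k|30↦φ(k): 30:8 15:8 10:4 6:2 5:4 3:2 2:1 1:1  a_30=30
q^35  k|35↦φ(k): 1:1 5:4 7:6 35:24  a_35=35

21, 27, 30, 35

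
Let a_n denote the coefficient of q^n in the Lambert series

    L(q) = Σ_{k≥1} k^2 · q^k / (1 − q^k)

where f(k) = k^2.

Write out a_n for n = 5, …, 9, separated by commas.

26, 50, 50, 85, 91

d|5:{5,1}  Σf=25+1=26
q^6  k|6↦f(k): 6:36 3:9 2:4 1:1  a_6=50
q^7  k|7↦f(k): 7:49 1:1  a_7=50
n=8: 1·8 2·4 4·2 8·1  f→[1+4+16+64]=85
q^9  k|9↦f(k): 9:81 3:9 1:1  a_9=91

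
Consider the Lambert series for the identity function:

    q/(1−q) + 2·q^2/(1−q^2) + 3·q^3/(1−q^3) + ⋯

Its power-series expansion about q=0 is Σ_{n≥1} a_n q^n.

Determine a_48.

a_48 = 124

q^48  k|48↦f(k): 1:1 2:2 3:3 4:4 6:6 8:8 12:12 16:16 24:24 48:48  a_48=124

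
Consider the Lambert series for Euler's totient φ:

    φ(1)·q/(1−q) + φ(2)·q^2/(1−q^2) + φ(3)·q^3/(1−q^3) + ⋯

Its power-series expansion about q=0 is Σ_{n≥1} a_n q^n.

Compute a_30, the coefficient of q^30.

[q^30] φ(30)=8,φ(15)=8,φ(10)=4,φ(6)=2,φ(5)=4,φ(3)=2,φ(2)=1,φ(1)=1 ⇒ 30

a_30 = 30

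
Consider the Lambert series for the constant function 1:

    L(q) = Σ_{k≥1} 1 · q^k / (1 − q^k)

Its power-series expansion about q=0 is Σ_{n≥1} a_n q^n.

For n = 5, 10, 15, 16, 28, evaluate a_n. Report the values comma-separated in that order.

2, 4, 4, 5, 6

n=5: 1·5 5·1  f→[1+1]=2
n=10: 1·10 2·5 5·2 10·1  f→[1+1+1+1]=4
[q^15] f(1)=1,f(3)=1,f(5)=1,f(15)=1 ⇒ 4
n=16: 16·1 8·2 4·4 2·8 1·16  f→[1+1+1+1+1]=5
n=28: 1·28 2·14 4·7 7·4 14·2 28·1  f→[1+1+1+1+1+1]=6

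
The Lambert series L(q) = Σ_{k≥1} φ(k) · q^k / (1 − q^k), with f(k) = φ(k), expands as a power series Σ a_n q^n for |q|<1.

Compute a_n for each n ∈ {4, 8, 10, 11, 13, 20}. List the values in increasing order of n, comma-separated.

n=4: 4·1 2·2 1·4  φ→[2+1+1]=4
q^8  k|8↦φ(k): 1:1 2:1 4:2 8:4  a_8=8
n=10: 10·1 5·2 2·5 1·10  φ→[4+4+1+1]=10
n=11: 11·1 1·11  φ→[10+1]=11
d|13:{13,1}  Σφ=12+1=13
q^20  k|20↦φ(k): 20:8 10:4 5:4 4:2 2:1 1:1  a_20=20

4, 8, 10, 11, 13, 20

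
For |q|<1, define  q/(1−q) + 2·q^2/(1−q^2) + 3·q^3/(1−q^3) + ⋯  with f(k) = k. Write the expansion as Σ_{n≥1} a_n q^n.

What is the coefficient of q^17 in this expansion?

a_17 = 18

[q^17] f(1)=1,f(17)=17 ⇒ 18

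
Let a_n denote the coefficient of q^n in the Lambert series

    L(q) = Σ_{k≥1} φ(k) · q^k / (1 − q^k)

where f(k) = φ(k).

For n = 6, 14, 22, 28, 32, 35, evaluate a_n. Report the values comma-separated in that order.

q^6  k|6↦φ(k): 1:1 2:1 3:2 6:2  a_6=6
d|14:{14,7,2,1}  Σφ=6+6+1+1=14
d|22:{1,2,11,22}  Σφ=1+1+10+10=22
d|28:{1,2,4,7,14,28}  Σφ=1+1+2+6+6+12=28
q^32  k|32↦φ(k): 1:1 2:1 4:2 8:4 16:8 32:16  a_32=32
n=35: 1·35 5·7 7·5 35·1  φ→[1+4+6+24]=35

6, 14, 22, 28, 32, 35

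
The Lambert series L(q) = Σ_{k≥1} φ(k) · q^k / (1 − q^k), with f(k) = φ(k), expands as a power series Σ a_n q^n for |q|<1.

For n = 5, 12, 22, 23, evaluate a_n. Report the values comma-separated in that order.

n=5: 1·5 5·1  φ→[1+4]=5
d|12:{12,6,4,3,2,1}  Σφ=4+2+2+2+1+1=12
q^22  k|22↦φ(k): 1:1 2:1 11:10 22:10  a_22=22
[q^23] φ(23)=22,φ(1)=1 ⇒ 23

5, 12, 22, 23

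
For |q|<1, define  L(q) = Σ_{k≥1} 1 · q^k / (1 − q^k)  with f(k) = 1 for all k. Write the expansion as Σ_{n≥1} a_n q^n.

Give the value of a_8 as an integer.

q^8  k|8↦f(k): 8:1 4:1 2:1 1:1  a_8=4

a_8 = 4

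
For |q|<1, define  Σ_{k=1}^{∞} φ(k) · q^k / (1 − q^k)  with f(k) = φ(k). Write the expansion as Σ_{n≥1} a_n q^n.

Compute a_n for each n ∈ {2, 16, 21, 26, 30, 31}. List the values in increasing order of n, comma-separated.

d|2:{2,1}  Σφ=1+1=2
[q^16] φ(16)=8,φ(8)=4,φ(4)=2,φ(2)=1,φ(1)=1 ⇒ 16
n=21: 1·21 3·7 7·3 21·1  φ→[1+2+6+12]=21
n=26: 26·1 13·2 2·13 1·26  φ→[12+12+1+1]=26
d|30:{30,15,10,6,5,3,2,1}  Σφ=8+8+4+2+4+2+1+1=30
n=31: 31·1 1·31  φ→[30+1]=31

2, 16, 21, 26, 30, 31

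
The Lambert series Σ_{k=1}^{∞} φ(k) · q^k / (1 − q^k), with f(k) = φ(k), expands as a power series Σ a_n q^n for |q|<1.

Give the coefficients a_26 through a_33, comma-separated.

n=26: 26·1 13·2 2·13 1·26  φ→[12+12+1+1]=26
[q^27] φ(1)=1,φ(3)=2,φ(9)=6,φ(27)=18 ⇒ 27
d|28:{1,2,4,7,14,28}  Σφ=1+1+2+6+6+12=28
q^29  k|29↦φ(k): 1:1 29:28  a_29=29
[q^30] φ(30)=8,φ(15)=8,φ(10)=4,φ(6)=2,φ(5)=4,φ(3)=2,φ(2)=1,φ(1)=1 ⇒ 30
n=31: 31·1 1·31  φ→[30+1]=31
n=32: 1·32 2·16 4·8 8·4 16·2 32·1  φ→[1+1+2+4+8+16]=32
d|33:{1,3,11,33}  Σφ=1+2+10+20=33

26, 27, 28, 29, 30, 31, 32, 33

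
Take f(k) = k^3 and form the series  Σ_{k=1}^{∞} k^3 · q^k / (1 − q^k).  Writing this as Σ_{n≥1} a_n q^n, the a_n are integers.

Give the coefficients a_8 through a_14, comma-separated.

585, 757, 1134, 1332, 2044, 2198, 3096

d|8:{8,4,2,1}  Σf=512+64+8+1=585
q^9  k|9↦f(k): 9:729 3:27 1:1  a_9=757
n=10: 10·1 5·2 2·5 1·10  f→[1000+125+8+1]=1134
n=11: 11·1 1·11  f→[1331+1]=1332
d|12:{12,6,4,3,2,1}  Σf=1728+216+64+27+8+1=2044
q^13  k|13↦f(k): 13:2197 1:1  a_13=2198
q^14  k|14↦f(k): 14:2744 7:343 2:8 1:1  a_14=3096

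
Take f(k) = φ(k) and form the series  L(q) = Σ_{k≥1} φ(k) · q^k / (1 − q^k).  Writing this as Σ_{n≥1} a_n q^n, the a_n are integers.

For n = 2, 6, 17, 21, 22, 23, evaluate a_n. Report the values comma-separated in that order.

q^2  k|2↦φ(k): 2:1 1:1  a_2=2
[q^6] φ(1)=1,φ(2)=1,φ(3)=2,φ(6)=2 ⇒ 6
[q^17] φ(1)=1,φ(17)=16 ⇒ 17
d|21:{21,7,3,1}  Σφ=12+6+2+1=21
q^22  k|22↦φ(k): 1:1 2:1 11:10 22:10  a_22=22
[q^23] φ(1)=1,φ(23)=22 ⇒ 23

2, 6, 17, 21, 22, 23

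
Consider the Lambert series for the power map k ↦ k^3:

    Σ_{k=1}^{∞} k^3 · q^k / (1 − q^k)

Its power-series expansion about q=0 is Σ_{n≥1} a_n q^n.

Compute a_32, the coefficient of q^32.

a_32 = 37449

n=32: 1·32 2·16 4·8 8·4 16·2 32·1  f→[1+8+64+512+4096+32768]=37449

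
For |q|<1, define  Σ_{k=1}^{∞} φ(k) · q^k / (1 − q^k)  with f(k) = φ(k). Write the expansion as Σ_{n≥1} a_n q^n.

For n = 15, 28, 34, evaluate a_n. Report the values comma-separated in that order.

[q^15] φ(1)=1,φ(3)=2,φ(5)=4,φ(15)=8 ⇒ 15
q^28  k|28↦φ(k): 1:1 2:1 4:2 7:6 14:6 28:12  a_28=28
n=34: 34·1 17·2 2·17 1·34  φ→[16+16+1+1]=34

15, 28, 34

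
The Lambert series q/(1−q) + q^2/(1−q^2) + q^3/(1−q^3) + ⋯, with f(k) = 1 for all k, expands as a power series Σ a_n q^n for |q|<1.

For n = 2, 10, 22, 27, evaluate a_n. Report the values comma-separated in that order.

q^2  k|2↦f(k): 2:1 1:1  a_2=2
q^10  k|10↦f(k): 1:1 2:1 5:1 10:1  a_10=4
[q^22] f(1)=1,f(2)=1,f(11)=1,f(22)=1 ⇒ 4
q^27  k|27↦f(k): 1:1 3:1 9:1 27:1  a_27=4

2, 4, 4, 4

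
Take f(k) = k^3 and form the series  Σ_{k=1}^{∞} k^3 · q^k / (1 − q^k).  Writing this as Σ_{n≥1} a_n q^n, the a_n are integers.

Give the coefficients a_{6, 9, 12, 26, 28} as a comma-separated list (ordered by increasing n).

n=6: 6·1 3·2 2·3 1·6  f→[216+27+8+1]=252
n=9: 9·1 3·3 1·9  f→[729+27+1]=757
d|12:{1,2,3,4,6,12}  Σf=1+8+27+64+216+1728=2044
n=26: 1·26 2·13 13·2 26·1  f→[1+8+2197+17576]=19782
d|28:{28,14,7,4,2,1}  Σf=21952+2744+343+64+8+1=25112

252, 757, 2044, 19782, 25112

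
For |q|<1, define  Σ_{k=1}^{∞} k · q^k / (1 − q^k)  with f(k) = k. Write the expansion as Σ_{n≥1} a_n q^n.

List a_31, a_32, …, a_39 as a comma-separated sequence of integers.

q^31  k|31↦f(k): 31:31 1:1  a_31=32
d|32:{32,16,8,4,2,1}  Σf=32+16+8+4+2+1=63
d|33:{33,11,3,1}  Σf=33+11+3+1=48
[q^34] f(34)=34,f(17)=17,f(2)=2,f(1)=1 ⇒ 54
q^35  k|35↦f(k): 35:35 7:7 5:5 1:1  a_35=48
d|36:{36,18,12,9,6,4,3,2,1}  Σf=36+18+12+9+6+4+3+2+1=91
n=37: 1·37 37·1  f→[1+37]=38
d|38:{38,19,2,1}  Σf=38+19+2+1=60
[q^39] f(39)=39,f(13)=13,f(3)=3,f(1)=1 ⇒ 56

32, 63, 48, 54, 48, 91, 38, 60, 56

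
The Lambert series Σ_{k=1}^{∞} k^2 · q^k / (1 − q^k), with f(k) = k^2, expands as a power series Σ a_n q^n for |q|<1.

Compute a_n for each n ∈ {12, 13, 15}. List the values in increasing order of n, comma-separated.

n=12: 12·1 6·2 4·3 3·4 2·6 1·12  f→[144+36+16+9+4+1]=210
[q^13] f(13)=169,f(1)=1 ⇒ 170
[q^15] f(1)=1,f(3)=9,f(5)=25,f(15)=225 ⇒ 260

210, 170, 260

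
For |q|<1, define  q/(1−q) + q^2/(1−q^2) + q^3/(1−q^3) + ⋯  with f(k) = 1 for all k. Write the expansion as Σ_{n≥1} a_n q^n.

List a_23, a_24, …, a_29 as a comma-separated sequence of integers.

[q^23] f(1)=1,f(23)=1 ⇒ 2
q^24  k|24↦f(k): 24:1 12:1 8:1 6:1 4:1 3:1 2:1 1:1  a_24=8
[q^25] f(25)=1,f(5)=1,f(1)=1 ⇒ 3
q^26  k|26↦f(k): 26:1 13:1 2:1 1:1  a_26=4
q^27  k|27↦f(k): 1:1 3:1 9:1 27:1  a_27=4
[q^28] f(1)=1,f(2)=1,f(4)=1,f(7)=1,f(14)=1,f(28)=1 ⇒ 6
q^29  k|29↦f(k): 1:1 29:1  a_29=2

2, 8, 3, 4, 4, 6, 2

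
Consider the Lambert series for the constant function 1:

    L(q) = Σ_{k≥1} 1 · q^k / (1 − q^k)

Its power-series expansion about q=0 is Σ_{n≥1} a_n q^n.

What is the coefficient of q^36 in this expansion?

a_36 = 9

[q^36] f(1)=1,f(2)=1,f(3)=1,f(4)=1,f(6)=1,f(9)=1,f(12)=1,f(18)=1,f(36)=1 ⇒ 9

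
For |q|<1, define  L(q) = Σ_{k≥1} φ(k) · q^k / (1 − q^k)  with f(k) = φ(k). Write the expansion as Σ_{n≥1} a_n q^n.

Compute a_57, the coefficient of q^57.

d|57:{57,19,3,1}  Σφ=36+18+2+1=57

a_57 = 57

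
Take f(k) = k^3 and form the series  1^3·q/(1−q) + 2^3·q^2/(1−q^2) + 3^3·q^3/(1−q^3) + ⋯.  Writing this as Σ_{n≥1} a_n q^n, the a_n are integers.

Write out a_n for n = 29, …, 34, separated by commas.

24390, 31752, 29792, 37449, 37296, 44226

q^29  k|29↦f(k): 1:1 29:24389  a_29=24390
[q^30] f(30)=27000,f(15)=3375,f(10)=1000,f(6)=216,f(5)=125,f(3)=27,f(2)=8,f(1)=1 ⇒ 31752
d|31:{31,1}  Σf=29791+1=29792
d|32:{1,2,4,8,16,32}  Σf=1+8+64+512+4096+32768=37449
n=33: 1·33 3·11 11·3 33·1  f→[1+27+1331+35937]=37296
d|34:{34,17,2,1}  Σf=39304+4913+8+1=44226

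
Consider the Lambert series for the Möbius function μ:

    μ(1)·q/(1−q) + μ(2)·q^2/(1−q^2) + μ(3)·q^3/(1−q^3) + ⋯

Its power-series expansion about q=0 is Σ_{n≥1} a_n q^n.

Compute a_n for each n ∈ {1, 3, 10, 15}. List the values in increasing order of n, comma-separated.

q^1  k|1↦μ(k): 1:1  a_1=1
q^3  k|3↦μ(k): 3:-1 1:1  a_3=0
q^10  k|10↦μ(k): 1:1 2:-1 5:-1 10:1  a_10=0
q^15  k|15↦μ(k): 1:1 3:-1 5:-1 15:1  a_15=0

1, 0, 0, 0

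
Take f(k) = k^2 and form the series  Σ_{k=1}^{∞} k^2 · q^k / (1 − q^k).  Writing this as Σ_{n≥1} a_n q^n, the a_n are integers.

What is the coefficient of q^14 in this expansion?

q^14  k|14↦f(k): 14:196 7:49 2:4 1:1  a_14=250

a_14 = 250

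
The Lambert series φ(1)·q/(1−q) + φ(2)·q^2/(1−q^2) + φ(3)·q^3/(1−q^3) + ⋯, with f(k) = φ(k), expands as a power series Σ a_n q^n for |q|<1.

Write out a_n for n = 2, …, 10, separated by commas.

n=2: 1·2 2·1  φ→[1+1]=2
[q^3] φ(1)=1,φ(3)=2 ⇒ 3
q^4  k|4↦φ(k): 1:1 2:1 4:2  a_4=4
n=5: 1·5 5·1  φ→[1+4]=5
n=6: 6·1 3·2 2·3 1·6  φ→[2+2+1+1]=6
q^7  k|7↦φ(k): 1:1 7:6  a_7=7
q^8  k|8↦φ(k): 8:4 4:2 2:1 1:1  a_8=8
n=9: 1·9 3·3 9·1  φ→[1+2+6]=9
[q^10] φ(10)=4,φ(5)=4,φ(2)=1,φ(1)=1 ⇒ 10

2, 3, 4, 5, 6, 7, 8, 9, 10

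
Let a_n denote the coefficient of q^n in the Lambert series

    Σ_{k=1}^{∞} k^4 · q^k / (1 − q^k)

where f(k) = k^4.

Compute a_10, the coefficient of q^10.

q^10  k|10↦f(k): 1:1 2:16 5:625 10:10000  a_10=10642

a_10 = 10642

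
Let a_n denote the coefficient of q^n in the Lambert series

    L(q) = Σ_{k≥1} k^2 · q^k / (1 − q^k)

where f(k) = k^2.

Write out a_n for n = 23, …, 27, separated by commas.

n=23: 1·23 23·1  f→[1+529]=530
n=24: 24·1 12·2 8·3 6·4 4·6 3·8 2·12 1·24  f→[576+144+64+36+16+9+4+1]=850
[q^25] f(1)=1,f(5)=25,f(25)=625 ⇒ 651
[q^26] f(1)=1,f(2)=4,f(13)=169,f(26)=676 ⇒ 850
[q^27] f(1)=1,f(3)=9,f(9)=81,f(27)=729 ⇒ 820

530, 850, 651, 850, 820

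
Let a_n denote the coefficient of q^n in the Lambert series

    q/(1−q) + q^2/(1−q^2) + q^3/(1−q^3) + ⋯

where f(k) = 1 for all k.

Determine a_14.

[q^14] f(1)=1,f(2)=1,f(7)=1,f(14)=1 ⇒ 4

a_14 = 4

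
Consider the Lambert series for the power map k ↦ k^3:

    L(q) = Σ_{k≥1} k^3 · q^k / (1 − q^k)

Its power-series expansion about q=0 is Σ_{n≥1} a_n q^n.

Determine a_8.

a_8 = 585

q^8  k|8↦f(k): 1:1 2:8 4:64 8:512  a_8=585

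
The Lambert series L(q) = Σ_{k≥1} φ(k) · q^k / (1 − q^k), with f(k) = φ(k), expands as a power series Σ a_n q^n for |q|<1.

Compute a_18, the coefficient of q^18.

[q^18] φ(1)=1,φ(2)=1,φ(3)=2,φ(6)=2,φ(9)=6,φ(18)=6 ⇒ 18

a_18 = 18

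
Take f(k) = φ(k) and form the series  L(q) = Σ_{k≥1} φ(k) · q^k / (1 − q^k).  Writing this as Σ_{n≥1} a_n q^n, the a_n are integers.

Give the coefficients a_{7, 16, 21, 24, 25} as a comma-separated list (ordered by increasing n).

q^7  k|7↦φ(k): 1:1 7:6  a_7=7
[q^16] φ(1)=1,φ(2)=1,φ(4)=2,φ(8)=4,φ(16)=8 ⇒ 16
[q^21] φ(1)=1,φ(3)=2,φ(7)=6,φ(21)=12 ⇒ 21
[q^24] φ(24)=8,φ(12)=4,φ(8)=4,φ(6)=2,φ(4)=2,φ(3)=2,φ(2)=1,φ(1)=1 ⇒ 24
d|25:{25,5,1}  Σφ=20+4+1=25

7, 16, 21, 24, 25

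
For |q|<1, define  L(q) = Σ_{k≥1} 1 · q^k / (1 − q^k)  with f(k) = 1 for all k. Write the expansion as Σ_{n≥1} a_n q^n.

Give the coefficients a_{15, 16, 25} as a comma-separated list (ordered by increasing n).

4, 5, 3

[q^15] f(15)=1,f(5)=1,f(3)=1,f(1)=1 ⇒ 4
[q^16] f(1)=1,f(2)=1,f(4)=1,f(8)=1,f(16)=1 ⇒ 5
d|25:{25,5,1}  Σf=1+1+1=3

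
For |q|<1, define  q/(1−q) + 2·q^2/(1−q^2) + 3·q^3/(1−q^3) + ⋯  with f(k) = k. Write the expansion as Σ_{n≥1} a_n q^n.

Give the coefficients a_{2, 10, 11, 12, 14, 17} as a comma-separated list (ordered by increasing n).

3, 18, 12, 28, 24, 18

d|2:{2,1}  Σf=2+1=3
[q^10] f(10)=10,f(5)=5,f(2)=2,f(1)=1 ⇒ 18
d|11:{11,1}  Σf=11+1=12
q^12  k|12↦f(k): 1:1 2:2 3:3 4:4 6:6 12:12  a_12=28
q^14  k|14↦f(k): 1:1 2:2 7:7 14:14  a_14=24
q^17  k|17↦f(k): 17:17 1:1  a_17=18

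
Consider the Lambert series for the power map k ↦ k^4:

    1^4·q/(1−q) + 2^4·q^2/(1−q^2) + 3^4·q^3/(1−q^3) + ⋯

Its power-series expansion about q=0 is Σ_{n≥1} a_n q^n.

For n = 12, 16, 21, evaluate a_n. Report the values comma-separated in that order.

22386, 69905, 196964

d|12:{12,6,4,3,2,1}  Σf=20736+1296+256+81+16+1=22386
q^16  k|16↦f(k): 1:1 2:16 4:256 8:4096 16:65536  a_16=69905
q^21  k|21↦f(k): 1:1 3:81 7:2401 21:194481  a_21=196964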